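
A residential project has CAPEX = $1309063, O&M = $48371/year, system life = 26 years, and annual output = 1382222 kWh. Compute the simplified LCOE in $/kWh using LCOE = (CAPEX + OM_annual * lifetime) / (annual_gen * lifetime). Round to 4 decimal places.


Total cost = CAPEX + OM * lifetime = 1309063 + 48371 * 26 = 1309063 + 1257646 = 2566709
Total generation = annual * lifetime = 1382222 * 26 = 35937772 kWh
LCOE = 2566709 / 35937772
LCOE = 0.0714 $/kWh

0.0714


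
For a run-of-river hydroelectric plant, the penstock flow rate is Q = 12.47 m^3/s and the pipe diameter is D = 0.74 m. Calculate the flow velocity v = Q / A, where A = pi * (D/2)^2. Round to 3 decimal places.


Compute pipe cross-sectional area:
  A = pi * (D/2)^2 = pi * (0.74/2)^2 = 0.4301 m^2
Calculate velocity:
  v = Q / A = 12.47 / 0.4301
  v = 28.994 m/s

28.994


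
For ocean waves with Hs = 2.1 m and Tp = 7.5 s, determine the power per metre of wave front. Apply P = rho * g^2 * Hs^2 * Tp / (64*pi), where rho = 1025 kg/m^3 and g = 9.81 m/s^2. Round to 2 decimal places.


Apply wave power formula:
  g^2 = 9.81^2 = 96.2361
  Hs^2 = 2.1^2 = 4.41
  Numerator = rho * g^2 * Hs^2 * Tp = 1025 * 96.2361 * 4.41 * 7.5 = 3262584.23
  Denominator = 64 * pi = 201.0619
  P = 3262584.23 / 201.0619 = 16226.76 W/m

16226.76


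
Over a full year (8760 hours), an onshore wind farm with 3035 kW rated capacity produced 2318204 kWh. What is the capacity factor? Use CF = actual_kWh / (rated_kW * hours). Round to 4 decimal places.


Capacity factor = actual output / maximum possible output
Maximum possible = rated * hours = 3035 * 8760 = 26586600 kWh
CF = 2318204 / 26586600
CF = 0.0872

0.0872


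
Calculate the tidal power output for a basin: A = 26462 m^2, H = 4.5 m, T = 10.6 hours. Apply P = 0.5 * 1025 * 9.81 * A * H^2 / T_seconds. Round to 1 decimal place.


Convert period to seconds: T = 10.6 * 3600 = 38160.0 s
H^2 = 4.5^2 = 20.25
P = 0.5 * rho * g * A * H^2 / T
P = 0.5 * 1025 * 9.81 * 26462 * 20.25 / 38160.0
P = 70599.6 W

70599.6


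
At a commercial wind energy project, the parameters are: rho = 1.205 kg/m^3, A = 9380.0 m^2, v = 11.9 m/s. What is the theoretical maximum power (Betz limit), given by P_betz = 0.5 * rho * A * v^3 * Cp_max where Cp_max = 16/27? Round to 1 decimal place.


The Betz coefficient Cp_max = 16/27 = 0.5926
v^3 = 11.9^3 = 1685.159
P_betz = 0.5 * rho * A * v^3 * Cp_max
P_betz = 0.5 * 1.205 * 9380.0 * 1685.159 * 0.5926
P_betz = 5643610.0 W

5643610.0


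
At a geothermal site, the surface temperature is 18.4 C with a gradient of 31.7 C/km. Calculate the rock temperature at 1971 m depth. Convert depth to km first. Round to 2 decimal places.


Convert depth to km: 1971 / 1000 = 1.971 km
Temperature increase = gradient * depth_km = 31.7 * 1.971 = 62.48 C
Temperature at depth = T_surface + delta_T = 18.4 + 62.48
T = 80.88 C

80.88


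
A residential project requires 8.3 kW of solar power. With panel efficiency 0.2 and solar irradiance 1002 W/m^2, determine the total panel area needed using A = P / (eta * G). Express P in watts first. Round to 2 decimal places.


Convert target power to watts: P = 8.3 * 1000 = 8300.0 W
Compute denominator: eta * G = 0.2 * 1002 = 200.4
Required area A = P / (eta * G) = 8300.0 / 200.4
A = 41.42 m^2

41.42


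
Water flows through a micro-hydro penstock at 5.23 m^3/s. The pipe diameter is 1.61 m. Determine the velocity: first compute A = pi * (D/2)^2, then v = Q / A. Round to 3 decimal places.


Compute pipe cross-sectional area:
  A = pi * (D/2)^2 = pi * (1.61/2)^2 = 2.0358 m^2
Calculate velocity:
  v = Q / A = 5.23 / 2.0358
  v = 2.569 m/s

2.569


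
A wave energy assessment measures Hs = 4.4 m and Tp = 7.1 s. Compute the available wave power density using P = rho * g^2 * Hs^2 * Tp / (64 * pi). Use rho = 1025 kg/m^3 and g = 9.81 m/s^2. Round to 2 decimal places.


Apply wave power formula:
  g^2 = 9.81^2 = 96.2361
  Hs^2 = 4.4^2 = 19.36
  Numerator = rho * g^2 * Hs^2 * Tp = 1025 * 96.2361 * 19.36 * 7.1 = 13558935.1
  Denominator = 64 * pi = 201.0619
  P = 13558935.1 / 201.0619 = 67436.61 W/m

67436.61


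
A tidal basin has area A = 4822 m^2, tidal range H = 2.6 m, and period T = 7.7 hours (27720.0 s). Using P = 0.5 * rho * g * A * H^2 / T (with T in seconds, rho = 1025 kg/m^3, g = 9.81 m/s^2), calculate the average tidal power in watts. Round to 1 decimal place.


Convert period to seconds: T = 7.7 * 3600 = 27720.0 s
H^2 = 2.6^2 = 6.76
P = 0.5 * rho * g * A * H^2 / T
P = 0.5 * 1025 * 9.81 * 4822 * 6.76 / 27720.0
P = 5912.1 W

5912.1


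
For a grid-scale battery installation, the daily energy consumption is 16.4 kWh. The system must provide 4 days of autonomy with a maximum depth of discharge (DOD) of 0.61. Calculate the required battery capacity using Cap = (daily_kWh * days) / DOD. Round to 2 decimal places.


Total energy needed = daily * days = 16.4 * 4 = 65.6 kWh
Account for depth of discharge:
  Cap = total_energy / DOD = 65.6 / 0.61
  Cap = 107.54 kWh

107.54


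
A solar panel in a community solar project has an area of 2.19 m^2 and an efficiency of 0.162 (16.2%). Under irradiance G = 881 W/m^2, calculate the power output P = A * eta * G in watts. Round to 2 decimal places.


Use the solar power formula P = A * eta * G.
Given: A = 2.19 m^2, eta = 0.162, G = 881 W/m^2
P = 2.19 * 0.162 * 881
P = 312.56 W

312.56


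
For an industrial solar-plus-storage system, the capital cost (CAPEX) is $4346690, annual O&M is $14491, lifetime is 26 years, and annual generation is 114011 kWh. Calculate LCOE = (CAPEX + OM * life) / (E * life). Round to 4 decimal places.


Total cost = CAPEX + OM * lifetime = 4346690 + 14491 * 26 = 4346690 + 376766 = 4723456
Total generation = annual * lifetime = 114011 * 26 = 2964286 kWh
LCOE = 4723456 / 2964286
LCOE = 1.5935 $/kWh

1.5935


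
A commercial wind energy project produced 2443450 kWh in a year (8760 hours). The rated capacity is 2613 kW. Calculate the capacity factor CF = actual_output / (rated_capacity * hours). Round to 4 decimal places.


Capacity factor = actual output / maximum possible output
Maximum possible = rated * hours = 2613 * 8760 = 22889880 kWh
CF = 2443450 / 22889880
CF = 0.1067

0.1067


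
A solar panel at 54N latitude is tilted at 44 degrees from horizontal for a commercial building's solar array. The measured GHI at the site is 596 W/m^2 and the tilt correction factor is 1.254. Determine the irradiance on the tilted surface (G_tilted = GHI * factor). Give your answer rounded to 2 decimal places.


Identify the given values:
  GHI = 596 W/m^2, tilt correction factor = 1.254
Apply the formula G_tilted = GHI * factor:
  G_tilted = 596 * 1.254
  G_tilted = 747.38 W/m^2

747.38


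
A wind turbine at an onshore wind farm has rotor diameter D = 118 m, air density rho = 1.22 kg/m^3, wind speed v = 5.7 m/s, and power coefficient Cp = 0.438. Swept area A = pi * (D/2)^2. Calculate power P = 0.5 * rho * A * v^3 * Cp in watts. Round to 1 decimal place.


Step 1 -- Compute swept area:
  A = pi * (D/2)^2 = pi * (118/2)^2 = 10935.88 m^2
Step 2 -- Apply wind power equation:
  P = 0.5 * rho * A * v^3 * Cp
  v^3 = 5.7^3 = 185.193
  P = 0.5 * 1.22 * 10935.88 * 185.193 * 0.438
  P = 541106.1 W

541106.1


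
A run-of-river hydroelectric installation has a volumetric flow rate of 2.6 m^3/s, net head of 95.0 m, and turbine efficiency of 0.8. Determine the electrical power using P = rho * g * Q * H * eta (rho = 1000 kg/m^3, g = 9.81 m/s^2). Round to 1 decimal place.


Apply the hydropower formula P = rho * g * Q * H * eta
rho * g = 1000 * 9.81 = 9810.0
P = 9810.0 * 2.6 * 95.0 * 0.8
P = 1938456.0 W

1938456.0


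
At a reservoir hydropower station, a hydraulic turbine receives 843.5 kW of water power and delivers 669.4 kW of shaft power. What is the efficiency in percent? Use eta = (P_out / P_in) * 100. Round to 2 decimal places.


Turbine efficiency = (output power / input power) * 100
eta = (669.4 / 843.5) * 100
eta = 79.36%

79.36


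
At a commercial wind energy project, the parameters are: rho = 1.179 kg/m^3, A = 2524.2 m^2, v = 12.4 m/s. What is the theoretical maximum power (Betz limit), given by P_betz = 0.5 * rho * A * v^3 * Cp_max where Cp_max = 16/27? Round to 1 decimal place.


The Betz coefficient Cp_max = 16/27 = 0.5926
v^3 = 12.4^3 = 1906.624
P_betz = 0.5 * rho * A * v^3 * Cp_max
P_betz = 0.5 * 1.179 * 2524.2 * 1906.624 * 0.5926
P_betz = 1681236.6 W

1681236.6


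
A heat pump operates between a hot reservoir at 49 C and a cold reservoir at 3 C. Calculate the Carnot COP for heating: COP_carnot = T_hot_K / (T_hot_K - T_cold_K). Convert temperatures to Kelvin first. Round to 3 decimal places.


Convert to Kelvin:
  T_hot = 49 + 273.15 = 322.15 K
  T_cold = 3 + 273.15 = 276.15 K
Apply Carnot COP formula:
  COP = T_hot_K / (T_hot_K - T_cold_K) = 322.15 / 46.0
  COP = 7.003

7.003


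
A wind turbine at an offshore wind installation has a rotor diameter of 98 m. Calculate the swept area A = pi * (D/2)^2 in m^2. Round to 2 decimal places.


Compute the rotor radius:
  r = D / 2 = 98 / 2 = 49.0 m
Calculate swept area:
  A = pi * r^2 = pi * 49.0^2
  A = 7542.96 m^2

7542.96


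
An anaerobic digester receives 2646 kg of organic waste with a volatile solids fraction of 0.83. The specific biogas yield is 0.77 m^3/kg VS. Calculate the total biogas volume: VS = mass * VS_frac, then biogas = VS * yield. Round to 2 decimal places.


Compute volatile solids:
  VS = mass * VS_fraction = 2646 * 0.83 = 2196.18 kg
Calculate biogas volume:
  Biogas = VS * specific_yield = 2196.18 * 0.77
  Biogas = 1691.06 m^3

1691.06


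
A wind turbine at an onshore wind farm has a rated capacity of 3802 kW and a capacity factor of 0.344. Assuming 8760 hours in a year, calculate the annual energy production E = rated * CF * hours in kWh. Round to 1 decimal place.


Annual energy = rated_kW * capacity_factor * hours_per_year
Given: P_rated = 3802 kW, CF = 0.344, hours = 8760
E = 3802 * 0.344 * 8760
E = 11457098.9 kWh

11457098.9


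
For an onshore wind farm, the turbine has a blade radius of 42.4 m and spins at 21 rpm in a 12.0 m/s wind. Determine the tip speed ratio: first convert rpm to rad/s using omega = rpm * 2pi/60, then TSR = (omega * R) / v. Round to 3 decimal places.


Convert rotational speed to rad/s:
  omega = 21 * 2 * pi / 60 = 2.1991 rad/s
Compute tip speed:
  v_tip = omega * R = 2.1991 * 42.4 = 93.242 m/s
Tip speed ratio:
  TSR = v_tip / v_wind = 93.242 / 12.0 = 7.770

7.770


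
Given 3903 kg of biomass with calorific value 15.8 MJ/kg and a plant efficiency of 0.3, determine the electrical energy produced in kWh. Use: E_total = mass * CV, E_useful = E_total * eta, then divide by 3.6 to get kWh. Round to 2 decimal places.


Total energy = mass * CV = 3903 * 15.8 = 61667.4 MJ
Useful energy = total * eta = 61667.4 * 0.3 = 18500.22 MJ
Convert to kWh: 18500.22 / 3.6
Useful energy = 5138.95 kWh

5138.95


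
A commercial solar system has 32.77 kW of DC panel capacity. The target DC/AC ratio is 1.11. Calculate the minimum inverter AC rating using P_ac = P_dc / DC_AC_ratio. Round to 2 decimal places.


The inverter AC capacity is determined by the DC/AC ratio.
Given: P_dc = 32.77 kW, DC/AC ratio = 1.11
P_ac = P_dc / ratio = 32.77 / 1.11
P_ac = 29.52 kW

29.52


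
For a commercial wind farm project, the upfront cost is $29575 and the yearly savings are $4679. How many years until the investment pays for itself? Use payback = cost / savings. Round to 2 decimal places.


Simple payback period = initial cost / annual savings
Payback = 29575 / 4679
Payback = 6.32 years

6.32


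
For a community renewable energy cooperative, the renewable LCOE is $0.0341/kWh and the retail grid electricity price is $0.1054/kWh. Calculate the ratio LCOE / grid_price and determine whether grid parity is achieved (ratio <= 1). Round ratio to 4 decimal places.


Compare LCOE to grid price:
  LCOE = $0.0341/kWh, Grid price = $0.1054/kWh
  Ratio = LCOE / grid_price = 0.0341 / 0.1054 = 0.3235
  Grid parity achieved (ratio <= 1)? yes

0.3235


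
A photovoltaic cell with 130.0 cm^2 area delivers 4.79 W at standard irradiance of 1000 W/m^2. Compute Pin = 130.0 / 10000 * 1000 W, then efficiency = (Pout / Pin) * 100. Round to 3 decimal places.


First compute the input power:
  Pin = area_cm2 / 10000 * G = 130.0 / 10000 * 1000 = 13.0 W
Then compute efficiency:
  Efficiency = (Pout / Pin) * 100 = (4.79 / 13.0) * 100
  Efficiency = 36.846%

36.846


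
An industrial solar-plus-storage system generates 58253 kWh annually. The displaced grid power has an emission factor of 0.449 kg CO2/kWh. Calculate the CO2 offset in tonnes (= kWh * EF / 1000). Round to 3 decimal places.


CO2 offset in kg = generation * emission_factor
CO2 offset = 58253 * 0.449 = 26155.6 kg
Convert to tonnes:
  CO2 offset = 26155.6 / 1000 = 26.156 tonnes

26.156


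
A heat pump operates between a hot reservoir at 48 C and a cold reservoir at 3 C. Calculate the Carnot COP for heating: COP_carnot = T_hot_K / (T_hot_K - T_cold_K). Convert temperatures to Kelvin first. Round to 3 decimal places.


Convert to Kelvin:
  T_hot = 48 + 273.15 = 321.15 K
  T_cold = 3 + 273.15 = 276.15 K
Apply Carnot COP formula:
  COP = T_hot_K / (T_hot_K - T_cold_K) = 321.15 / 45.0
  COP = 7.137

7.137


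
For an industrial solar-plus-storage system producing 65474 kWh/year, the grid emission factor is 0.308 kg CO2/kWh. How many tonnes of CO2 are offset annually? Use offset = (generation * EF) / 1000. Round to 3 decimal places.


CO2 offset in kg = generation * emission_factor
CO2 offset = 65474 * 0.308 = 20165.99 kg
Convert to tonnes:
  CO2 offset = 20165.99 / 1000 = 20.166 tonnes

20.166


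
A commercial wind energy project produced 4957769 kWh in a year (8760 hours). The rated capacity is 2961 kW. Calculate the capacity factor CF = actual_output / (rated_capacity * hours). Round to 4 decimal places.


Capacity factor = actual output / maximum possible output
Maximum possible = rated * hours = 2961 * 8760 = 25938360 kWh
CF = 4957769 / 25938360
CF = 0.1911

0.1911


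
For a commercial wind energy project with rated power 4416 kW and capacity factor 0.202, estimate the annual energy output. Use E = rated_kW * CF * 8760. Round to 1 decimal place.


Annual energy = rated_kW * capacity_factor * hours_per_year
Given: P_rated = 4416 kW, CF = 0.202, hours = 8760
E = 4416 * 0.202 * 8760
E = 7814200.3 kWh

7814200.3


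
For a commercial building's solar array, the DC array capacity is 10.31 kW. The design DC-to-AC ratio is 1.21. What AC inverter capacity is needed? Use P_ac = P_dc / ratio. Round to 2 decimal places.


The inverter AC capacity is determined by the DC/AC ratio.
Given: P_dc = 10.31 kW, DC/AC ratio = 1.21
P_ac = P_dc / ratio = 10.31 / 1.21
P_ac = 8.52 kW

8.52


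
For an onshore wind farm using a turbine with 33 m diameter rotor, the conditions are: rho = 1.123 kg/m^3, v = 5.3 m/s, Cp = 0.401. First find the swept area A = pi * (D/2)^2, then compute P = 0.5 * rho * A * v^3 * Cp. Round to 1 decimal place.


Step 1 -- Compute swept area:
  A = pi * (D/2)^2 = pi * (33/2)^2 = 855.3 m^2
Step 2 -- Apply wind power equation:
  P = 0.5 * rho * A * v^3 * Cp
  v^3 = 5.3^3 = 148.877
  P = 0.5 * 1.123 * 855.3 * 148.877 * 0.401
  P = 28670.8 W

28670.8


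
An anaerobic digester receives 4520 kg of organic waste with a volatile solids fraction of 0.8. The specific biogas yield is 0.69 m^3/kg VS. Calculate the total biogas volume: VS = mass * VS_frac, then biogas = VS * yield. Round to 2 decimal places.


Compute volatile solids:
  VS = mass * VS_fraction = 4520 * 0.8 = 3616.0 kg
Calculate biogas volume:
  Biogas = VS * specific_yield = 3616.0 * 0.69
  Biogas = 2495.04 m^3

2495.04


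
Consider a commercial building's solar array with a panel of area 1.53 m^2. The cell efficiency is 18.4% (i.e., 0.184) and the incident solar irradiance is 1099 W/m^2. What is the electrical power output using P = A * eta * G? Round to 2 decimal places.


Use the solar power formula P = A * eta * G.
Given: A = 1.53 m^2, eta = 0.184, G = 1099 W/m^2
P = 1.53 * 0.184 * 1099
P = 309.39 W

309.39


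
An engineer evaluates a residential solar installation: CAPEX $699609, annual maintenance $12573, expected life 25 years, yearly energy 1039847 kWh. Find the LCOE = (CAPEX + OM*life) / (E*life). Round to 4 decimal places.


Total cost = CAPEX + OM * lifetime = 699609 + 12573 * 25 = 699609 + 314325 = 1013934
Total generation = annual * lifetime = 1039847 * 25 = 25996175 kWh
LCOE = 1013934 / 25996175
LCOE = 0.0390 $/kWh

0.0390


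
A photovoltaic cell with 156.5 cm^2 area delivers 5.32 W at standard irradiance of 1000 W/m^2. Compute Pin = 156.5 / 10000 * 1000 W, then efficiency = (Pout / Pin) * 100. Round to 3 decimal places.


First compute the input power:
  Pin = area_cm2 / 10000 * G = 156.5 / 10000 * 1000 = 15.65 W
Then compute efficiency:
  Efficiency = (Pout / Pin) * 100 = (5.32 / 15.65) * 100
  Efficiency = 33.994%

33.994


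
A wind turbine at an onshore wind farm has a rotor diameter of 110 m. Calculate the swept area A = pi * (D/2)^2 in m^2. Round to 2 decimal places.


Compute the rotor radius:
  r = D / 2 = 110 / 2 = 55.0 m
Calculate swept area:
  A = pi * r^2 = pi * 55.0^2
  A = 9503.32 m^2

9503.32


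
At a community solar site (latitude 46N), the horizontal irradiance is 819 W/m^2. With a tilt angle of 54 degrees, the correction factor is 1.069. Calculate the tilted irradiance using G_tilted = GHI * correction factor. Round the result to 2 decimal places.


Identify the given values:
  GHI = 819 W/m^2, tilt correction factor = 1.069
Apply the formula G_tilted = GHI * factor:
  G_tilted = 819 * 1.069
  G_tilted = 875.51 W/m^2

875.51


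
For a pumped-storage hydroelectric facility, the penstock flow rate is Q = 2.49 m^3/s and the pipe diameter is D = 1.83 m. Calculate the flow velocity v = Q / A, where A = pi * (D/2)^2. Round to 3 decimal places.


Compute pipe cross-sectional area:
  A = pi * (D/2)^2 = pi * (1.83/2)^2 = 2.6302 m^2
Calculate velocity:
  v = Q / A = 2.49 / 2.6302
  v = 0.947 m/s

0.947


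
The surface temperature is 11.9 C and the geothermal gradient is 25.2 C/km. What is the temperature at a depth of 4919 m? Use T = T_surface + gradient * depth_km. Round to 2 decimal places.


Convert depth to km: 4919 / 1000 = 4.919 km
Temperature increase = gradient * depth_km = 25.2 * 4.919 = 123.96 C
Temperature at depth = T_surface + delta_T = 11.9 + 123.96
T = 135.86 C

135.86


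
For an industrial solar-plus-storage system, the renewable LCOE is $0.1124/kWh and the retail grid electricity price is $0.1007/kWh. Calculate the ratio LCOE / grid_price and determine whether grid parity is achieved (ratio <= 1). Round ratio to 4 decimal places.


Compare LCOE to grid price:
  LCOE = $0.1124/kWh, Grid price = $0.1007/kWh
  Ratio = LCOE / grid_price = 0.1124 / 0.1007 = 1.1162
  Grid parity achieved (ratio <= 1)? no

1.1162


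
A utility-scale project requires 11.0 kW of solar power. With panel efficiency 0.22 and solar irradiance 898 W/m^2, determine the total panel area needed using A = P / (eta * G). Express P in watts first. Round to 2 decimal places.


Convert target power to watts: P = 11.0 * 1000 = 11000.0 W
Compute denominator: eta * G = 0.22 * 898 = 197.56
Required area A = P / (eta * G) = 11000.0 / 197.56
A = 55.68 m^2

55.68


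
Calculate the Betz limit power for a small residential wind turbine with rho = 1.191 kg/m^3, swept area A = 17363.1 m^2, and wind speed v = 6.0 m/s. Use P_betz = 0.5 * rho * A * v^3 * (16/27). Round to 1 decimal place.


The Betz coefficient Cp_max = 16/27 = 0.5926
v^3 = 6.0^3 = 216.0
P_betz = 0.5 * rho * A * v^3 * Cp_max
P_betz = 0.5 * 1.191 * 17363.1 * 216.0 * 0.5926
P_betz = 1323484.9 W

1323484.9


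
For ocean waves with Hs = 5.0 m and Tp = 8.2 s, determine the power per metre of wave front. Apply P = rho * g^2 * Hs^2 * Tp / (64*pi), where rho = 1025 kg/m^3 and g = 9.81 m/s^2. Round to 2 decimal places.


Apply wave power formula:
  g^2 = 9.81^2 = 96.2361
  Hs^2 = 5.0^2 = 25.0
  Numerator = rho * g^2 * Hs^2 * Tp = 1025 * 96.2361 * 25.0 * 8.2 = 20221610.51
  Denominator = 64 * pi = 201.0619
  P = 20221610.51 / 201.0619 = 100574.04 W/m

100574.04


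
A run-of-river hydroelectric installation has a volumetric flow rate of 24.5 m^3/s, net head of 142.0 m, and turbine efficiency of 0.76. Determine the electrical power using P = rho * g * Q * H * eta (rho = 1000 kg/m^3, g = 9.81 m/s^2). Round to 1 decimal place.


Apply the hydropower formula P = rho * g * Q * H * eta
rho * g = 1000 * 9.81 = 9810.0
P = 9810.0 * 24.5 * 142.0 * 0.76
P = 25938032.4 W

25938032.4


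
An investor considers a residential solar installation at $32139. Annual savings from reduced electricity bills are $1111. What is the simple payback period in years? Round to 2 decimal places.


Simple payback period = initial cost / annual savings
Payback = 32139 / 1111
Payback = 28.93 years

28.93


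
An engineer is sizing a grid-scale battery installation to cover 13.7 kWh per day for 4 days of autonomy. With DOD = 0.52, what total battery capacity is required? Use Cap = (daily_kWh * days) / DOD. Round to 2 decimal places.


Total energy needed = daily * days = 13.7 * 4 = 54.8 kWh
Account for depth of discharge:
  Cap = total_energy / DOD = 54.8 / 0.52
  Cap = 105.38 kWh

105.38


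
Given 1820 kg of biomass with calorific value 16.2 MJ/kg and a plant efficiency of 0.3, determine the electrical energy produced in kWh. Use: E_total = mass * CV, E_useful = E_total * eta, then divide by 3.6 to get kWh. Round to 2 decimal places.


Total energy = mass * CV = 1820 * 16.2 = 29484.0 MJ
Useful energy = total * eta = 29484.0 * 0.3 = 8845.2 MJ
Convert to kWh: 8845.2 / 3.6
Useful energy = 2457.00 kWh

2457.00


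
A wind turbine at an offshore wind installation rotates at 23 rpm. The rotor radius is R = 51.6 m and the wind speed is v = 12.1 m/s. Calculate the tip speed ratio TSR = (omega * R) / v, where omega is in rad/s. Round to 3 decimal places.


Convert rotational speed to rad/s:
  omega = 23 * 2 * pi / 60 = 2.4086 rad/s
Compute tip speed:
  v_tip = omega * R = 2.4086 * 51.6 = 124.281 m/s
Tip speed ratio:
  TSR = v_tip / v_wind = 124.281 / 12.1 = 10.271

10.271


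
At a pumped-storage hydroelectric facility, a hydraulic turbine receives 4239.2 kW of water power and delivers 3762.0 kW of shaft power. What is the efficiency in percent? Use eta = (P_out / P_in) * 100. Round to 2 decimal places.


Turbine efficiency = (output power / input power) * 100
eta = (3762.0 / 4239.2) * 100
eta = 88.74%

88.74


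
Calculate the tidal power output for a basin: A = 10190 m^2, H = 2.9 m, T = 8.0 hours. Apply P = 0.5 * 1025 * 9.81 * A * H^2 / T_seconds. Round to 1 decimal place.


Convert period to seconds: T = 8.0 * 3600 = 28800.0 s
H^2 = 2.9^2 = 8.41
P = 0.5 * rho * g * A * H^2 / T
P = 0.5 * 1025 * 9.81 * 10190 * 8.41 / 28800.0
P = 14960.3 W

14960.3


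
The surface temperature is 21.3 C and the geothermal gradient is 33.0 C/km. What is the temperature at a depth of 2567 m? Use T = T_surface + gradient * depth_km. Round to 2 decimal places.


Convert depth to km: 2567 / 1000 = 2.567 km
Temperature increase = gradient * depth_km = 33.0 * 2.567 = 84.71 C
Temperature at depth = T_surface + delta_T = 21.3 + 84.71
T = 106.01 C

106.01


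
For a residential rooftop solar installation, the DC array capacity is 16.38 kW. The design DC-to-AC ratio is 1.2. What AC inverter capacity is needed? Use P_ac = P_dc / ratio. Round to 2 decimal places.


The inverter AC capacity is determined by the DC/AC ratio.
Given: P_dc = 16.38 kW, DC/AC ratio = 1.2
P_ac = P_dc / ratio = 16.38 / 1.2
P_ac = 13.65 kW

13.65


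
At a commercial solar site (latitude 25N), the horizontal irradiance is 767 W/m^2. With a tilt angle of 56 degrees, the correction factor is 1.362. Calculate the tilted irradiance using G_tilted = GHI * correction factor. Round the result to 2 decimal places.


Identify the given values:
  GHI = 767 W/m^2, tilt correction factor = 1.362
Apply the formula G_tilted = GHI * factor:
  G_tilted = 767 * 1.362
  G_tilted = 1044.65 W/m^2

1044.65


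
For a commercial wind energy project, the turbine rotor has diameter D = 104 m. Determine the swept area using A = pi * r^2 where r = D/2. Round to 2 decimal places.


Compute the rotor radius:
  r = D / 2 = 104 / 2 = 52.0 m
Calculate swept area:
  A = pi * r^2 = pi * 52.0^2
  A = 8494.87 m^2

8494.87


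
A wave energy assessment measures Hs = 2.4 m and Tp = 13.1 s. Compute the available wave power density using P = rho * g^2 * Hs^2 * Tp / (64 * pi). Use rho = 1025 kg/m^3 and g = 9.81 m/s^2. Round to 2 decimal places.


Apply wave power formula:
  g^2 = 9.81^2 = 96.2361
  Hs^2 = 2.4^2 = 5.76
  Numerator = rho * g^2 * Hs^2 * Tp = 1025 * 96.2361 * 5.76 * 13.1 = 7443130.94
  Denominator = 64 * pi = 201.0619
  P = 7443130.94 / 201.0619 = 37019.10 W/m

37019.10


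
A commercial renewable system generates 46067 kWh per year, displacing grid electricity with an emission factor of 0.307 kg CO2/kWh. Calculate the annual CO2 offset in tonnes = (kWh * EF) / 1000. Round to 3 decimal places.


CO2 offset in kg = generation * emission_factor
CO2 offset = 46067 * 0.307 = 14142.57 kg
Convert to tonnes:
  CO2 offset = 14142.57 / 1000 = 14.143 tonnes

14.143


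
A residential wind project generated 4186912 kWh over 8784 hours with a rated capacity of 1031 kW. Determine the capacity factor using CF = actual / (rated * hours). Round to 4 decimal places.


Capacity factor = actual output / maximum possible output
Maximum possible = rated * hours = 1031 * 8784 = 9056304 kWh
CF = 4186912 / 9056304
CF = 0.4623

0.4623


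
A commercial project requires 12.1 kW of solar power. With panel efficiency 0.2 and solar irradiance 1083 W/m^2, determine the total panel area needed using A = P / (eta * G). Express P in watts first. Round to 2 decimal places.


Convert target power to watts: P = 12.1 * 1000 = 12100.0 W
Compute denominator: eta * G = 0.2 * 1083 = 216.6
Required area A = P / (eta * G) = 12100.0 / 216.6
A = 55.86 m^2

55.86


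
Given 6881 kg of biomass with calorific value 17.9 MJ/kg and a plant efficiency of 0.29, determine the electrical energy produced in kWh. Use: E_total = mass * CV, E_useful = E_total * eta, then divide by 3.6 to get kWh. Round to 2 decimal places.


Total energy = mass * CV = 6881 * 17.9 = 123169.9 MJ
Useful energy = total * eta = 123169.9 * 0.29 = 35719.27 MJ
Convert to kWh: 35719.27 / 3.6
Useful energy = 9922.02 kWh

9922.02


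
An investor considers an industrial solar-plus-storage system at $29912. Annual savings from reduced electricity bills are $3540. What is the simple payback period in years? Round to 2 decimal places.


Simple payback period = initial cost / annual savings
Payback = 29912 / 3540
Payback = 8.45 years

8.45


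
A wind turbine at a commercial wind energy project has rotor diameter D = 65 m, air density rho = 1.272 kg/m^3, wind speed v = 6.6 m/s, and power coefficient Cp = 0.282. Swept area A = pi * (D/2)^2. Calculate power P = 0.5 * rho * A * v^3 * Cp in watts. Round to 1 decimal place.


Step 1 -- Compute swept area:
  A = pi * (D/2)^2 = pi * (65/2)^2 = 3318.31 m^2
Step 2 -- Apply wind power equation:
  P = 0.5 * rho * A * v^3 * Cp
  v^3 = 6.6^3 = 287.496
  P = 0.5 * 1.272 * 3318.31 * 287.496 * 0.282
  P = 171101.8 W

171101.8


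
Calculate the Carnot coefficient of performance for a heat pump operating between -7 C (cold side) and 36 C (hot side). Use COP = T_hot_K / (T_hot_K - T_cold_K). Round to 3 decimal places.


Convert to Kelvin:
  T_hot = 36 + 273.15 = 309.15 K
  T_cold = -7 + 273.15 = 266.15 K
Apply Carnot COP formula:
  COP = T_hot_K / (T_hot_K - T_cold_K) = 309.15 / 43.0
  COP = 7.190

7.190


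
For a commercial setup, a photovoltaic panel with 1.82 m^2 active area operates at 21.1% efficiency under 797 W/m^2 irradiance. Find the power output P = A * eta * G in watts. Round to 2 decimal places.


Use the solar power formula P = A * eta * G.
Given: A = 1.82 m^2, eta = 0.211, G = 797 W/m^2
P = 1.82 * 0.211 * 797
P = 306.06 W

306.06


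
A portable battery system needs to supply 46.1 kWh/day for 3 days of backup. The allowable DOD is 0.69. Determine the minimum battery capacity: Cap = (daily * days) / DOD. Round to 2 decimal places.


Total energy needed = daily * days = 46.1 * 3 = 138.3 kWh
Account for depth of discharge:
  Cap = total_energy / DOD = 138.3 / 0.69
  Cap = 200.43 kWh

200.43


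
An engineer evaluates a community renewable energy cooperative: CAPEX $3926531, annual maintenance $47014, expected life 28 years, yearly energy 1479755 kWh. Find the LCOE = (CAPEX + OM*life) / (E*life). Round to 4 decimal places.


Total cost = CAPEX + OM * lifetime = 3926531 + 47014 * 28 = 3926531 + 1316392 = 5242923
Total generation = annual * lifetime = 1479755 * 28 = 41433140 kWh
LCOE = 5242923 / 41433140
LCOE = 0.1265 $/kWh

0.1265


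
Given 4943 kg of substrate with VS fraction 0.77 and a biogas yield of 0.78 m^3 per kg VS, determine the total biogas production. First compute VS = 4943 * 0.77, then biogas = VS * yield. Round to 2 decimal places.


Compute volatile solids:
  VS = mass * VS_fraction = 4943 * 0.77 = 3806.11 kg
Calculate biogas volume:
  Biogas = VS * specific_yield = 3806.11 * 0.78
  Biogas = 2968.77 m^3

2968.77


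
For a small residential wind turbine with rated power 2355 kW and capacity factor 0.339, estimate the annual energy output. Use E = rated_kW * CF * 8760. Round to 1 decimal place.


Annual energy = rated_kW * capacity_factor * hours_per_year
Given: P_rated = 2355 kW, CF = 0.339, hours = 8760
E = 2355 * 0.339 * 8760
E = 6993502.2 kWh

6993502.2


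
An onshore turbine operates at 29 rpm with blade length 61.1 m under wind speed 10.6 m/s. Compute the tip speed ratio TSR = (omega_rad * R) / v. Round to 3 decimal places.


Convert rotational speed to rad/s:
  omega = 29 * 2 * pi / 60 = 3.0369 rad/s
Compute tip speed:
  v_tip = omega * R = 3.0369 * 61.1 = 185.553 m/s
Tip speed ratio:
  TSR = v_tip / v_wind = 185.553 / 10.6 = 17.505

17.505


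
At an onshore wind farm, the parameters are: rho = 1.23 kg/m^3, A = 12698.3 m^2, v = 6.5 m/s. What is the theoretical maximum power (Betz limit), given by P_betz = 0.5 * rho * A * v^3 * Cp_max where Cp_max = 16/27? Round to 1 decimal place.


The Betz coefficient Cp_max = 16/27 = 0.5926
v^3 = 6.5^3 = 274.625
P_betz = 0.5 * rho * A * v^3 * Cp_max
P_betz = 0.5 * 1.23 * 12698.3 * 274.625 * 0.5926
P_betz = 1270916.4 W

1270916.4


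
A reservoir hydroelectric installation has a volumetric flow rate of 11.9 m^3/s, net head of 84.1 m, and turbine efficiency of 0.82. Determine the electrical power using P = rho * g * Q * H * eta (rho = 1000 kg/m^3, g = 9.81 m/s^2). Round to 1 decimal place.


Apply the hydropower formula P = rho * g * Q * H * eta
rho * g = 1000 * 9.81 = 9810.0
P = 9810.0 * 11.9 * 84.1 * 0.82
P = 8050554.9 W

8050554.9


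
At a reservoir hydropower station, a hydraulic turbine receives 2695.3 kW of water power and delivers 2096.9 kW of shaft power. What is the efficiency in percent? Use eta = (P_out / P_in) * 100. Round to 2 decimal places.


Turbine efficiency = (output power / input power) * 100
eta = (2096.9 / 2695.3) * 100
eta = 77.80%

77.80


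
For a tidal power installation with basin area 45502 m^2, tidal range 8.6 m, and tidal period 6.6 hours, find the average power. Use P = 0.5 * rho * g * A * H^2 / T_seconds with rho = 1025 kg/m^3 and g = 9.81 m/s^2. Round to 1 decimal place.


Convert period to seconds: T = 6.6 * 3600 = 23760.0 s
H^2 = 8.6^2 = 73.96
P = 0.5 * rho * g * A * H^2 / T
P = 0.5 * 1025 * 9.81 * 45502 * 73.96 / 23760.0
P = 712104.7 W

712104.7


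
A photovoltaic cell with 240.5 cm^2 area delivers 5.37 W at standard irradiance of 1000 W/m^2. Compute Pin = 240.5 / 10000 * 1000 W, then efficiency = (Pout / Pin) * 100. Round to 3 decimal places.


First compute the input power:
  Pin = area_cm2 / 10000 * G = 240.5 / 10000 * 1000 = 24.05 W
Then compute efficiency:
  Efficiency = (Pout / Pin) * 100 = (5.37 / 24.05) * 100
  Efficiency = 22.328%

22.328


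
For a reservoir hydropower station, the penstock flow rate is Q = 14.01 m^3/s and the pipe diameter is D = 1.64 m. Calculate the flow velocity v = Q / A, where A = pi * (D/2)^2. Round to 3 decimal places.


Compute pipe cross-sectional area:
  A = pi * (D/2)^2 = pi * (1.64/2)^2 = 2.1124 m^2
Calculate velocity:
  v = Q / A = 14.01 / 2.1124
  v = 6.632 m/s

6.632


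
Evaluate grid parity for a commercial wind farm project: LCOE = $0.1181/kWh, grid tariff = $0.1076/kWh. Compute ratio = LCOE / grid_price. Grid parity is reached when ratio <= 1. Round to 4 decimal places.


Compare LCOE to grid price:
  LCOE = $0.1181/kWh, Grid price = $0.1076/kWh
  Ratio = LCOE / grid_price = 0.1181 / 0.1076 = 1.0976
  Grid parity achieved (ratio <= 1)? no

1.0976


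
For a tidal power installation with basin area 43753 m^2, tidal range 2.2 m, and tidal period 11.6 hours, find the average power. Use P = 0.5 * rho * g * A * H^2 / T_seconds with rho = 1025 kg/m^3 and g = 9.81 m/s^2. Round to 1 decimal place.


Convert period to seconds: T = 11.6 * 3600 = 41760.0 s
H^2 = 2.2^2 = 4.84
P = 0.5 * rho * g * A * H^2 / T
P = 0.5 * 1025 * 9.81 * 43753 * 4.84 / 41760.0
P = 25495.0 W

25495.0


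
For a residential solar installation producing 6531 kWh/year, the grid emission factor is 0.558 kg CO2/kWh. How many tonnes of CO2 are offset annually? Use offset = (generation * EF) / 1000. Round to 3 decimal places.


CO2 offset in kg = generation * emission_factor
CO2 offset = 6531 * 0.558 = 3644.3 kg
Convert to tonnes:
  CO2 offset = 3644.3 / 1000 = 3.644 tonnes

3.644


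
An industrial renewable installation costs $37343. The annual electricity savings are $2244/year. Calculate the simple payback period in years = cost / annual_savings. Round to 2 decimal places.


Simple payback period = initial cost / annual savings
Payback = 37343 / 2244
Payback = 16.64 years

16.64


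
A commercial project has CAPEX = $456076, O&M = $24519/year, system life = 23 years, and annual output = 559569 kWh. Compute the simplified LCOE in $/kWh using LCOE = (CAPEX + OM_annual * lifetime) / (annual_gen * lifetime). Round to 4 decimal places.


Total cost = CAPEX + OM * lifetime = 456076 + 24519 * 23 = 456076 + 563937 = 1020013
Total generation = annual * lifetime = 559569 * 23 = 12870087 kWh
LCOE = 1020013 / 12870087
LCOE = 0.0793 $/kWh

0.0793


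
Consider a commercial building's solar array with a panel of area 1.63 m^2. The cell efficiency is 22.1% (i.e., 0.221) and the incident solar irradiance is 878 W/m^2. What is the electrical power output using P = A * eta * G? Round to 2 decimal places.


Use the solar power formula P = A * eta * G.
Given: A = 1.63 m^2, eta = 0.221, G = 878 W/m^2
P = 1.63 * 0.221 * 878
P = 316.28 W

316.28


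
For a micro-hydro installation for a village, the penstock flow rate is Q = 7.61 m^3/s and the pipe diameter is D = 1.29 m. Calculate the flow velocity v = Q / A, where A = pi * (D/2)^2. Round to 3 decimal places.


Compute pipe cross-sectional area:
  A = pi * (D/2)^2 = pi * (1.29/2)^2 = 1.307 m^2
Calculate velocity:
  v = Q / A = 7.61 / 1.307
  v = 5.823 m/s

5.823


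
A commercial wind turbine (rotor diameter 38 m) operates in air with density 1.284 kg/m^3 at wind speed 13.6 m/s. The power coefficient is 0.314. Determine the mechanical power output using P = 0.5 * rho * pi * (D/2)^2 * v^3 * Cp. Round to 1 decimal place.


Step 1 -- Compute swept area:
  A = pi * (D/2)^2 = pi * (38/2)^2 = 1134.11 m^2
Step 2 -- Apply wind power equation:
  P = 0.5 * rho * A * v^3 * Cp
  v^3 = 13.6^3 = 2515.456
  P = 0.5 * 1.284 * 1134.11 * 2515.456 * 0.314
  P = 575093.5 W

575093.5


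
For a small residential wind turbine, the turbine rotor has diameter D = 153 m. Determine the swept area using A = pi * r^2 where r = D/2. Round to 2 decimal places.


Compute the rotor radius:
  r = D / 2 = 153 / 2 = 76.5 m
Calculate swept area:
  A = pi * r^2 = pi * 76.5^2
  A = 18385.39 m^2

18385.39


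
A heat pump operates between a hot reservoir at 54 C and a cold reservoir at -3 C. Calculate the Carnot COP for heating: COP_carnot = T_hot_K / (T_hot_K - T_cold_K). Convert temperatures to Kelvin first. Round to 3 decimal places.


Convert to Kelvin:
  T_hot = 54 + 273.15 = 327.15 K
  T_cold = -3 + 273.15 = 270.15 K
Apply Carnot COP formula:
  COP = T_hot_K / (T_hot_K - T_cold_K) = 327.15 / 57.0
  COP = 5.739

5.739


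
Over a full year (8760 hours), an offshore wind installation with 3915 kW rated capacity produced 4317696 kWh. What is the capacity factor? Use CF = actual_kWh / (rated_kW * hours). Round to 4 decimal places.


Capacity factor = actual output / maximum possible output
Maximum possible = rated * hours = 3915 * 8760 = 34295400 kWh
CF = 4317696 / 34295400
CF = 0.1259

0.1259


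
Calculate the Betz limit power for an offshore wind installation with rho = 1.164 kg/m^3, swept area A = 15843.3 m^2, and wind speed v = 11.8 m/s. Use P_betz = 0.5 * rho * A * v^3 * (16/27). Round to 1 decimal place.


The Betz coefficient Cp_max = 16/27 = 0.5926
v^3 = 11.8^3 = 1643.032
P_betz = 0.5 * rho * A * v^3 * Cp_max
P_betz = 0.5 * 1.164 * 15843.3 * 1643.032 * 0.5926
P_betz = 8977819.5 W

8977819.5


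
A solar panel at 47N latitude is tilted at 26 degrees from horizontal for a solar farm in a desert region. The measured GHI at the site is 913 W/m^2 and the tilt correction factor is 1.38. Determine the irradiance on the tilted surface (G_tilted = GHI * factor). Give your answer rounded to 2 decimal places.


Identify the given values:
  GHI = 913 W/m^2, tilt correction factor = 1.38
Apply the formula G_tilted = GHI * factor:
  G_tilted = 913 * 1.38
  G_tilted = 1259.94 W/m^2

1259.94


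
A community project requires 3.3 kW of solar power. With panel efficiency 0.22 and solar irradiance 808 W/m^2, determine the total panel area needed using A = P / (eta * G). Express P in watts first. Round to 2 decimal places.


Convert target power to watts: P = 3.3 * 1000 = 3300.0 W
Compute denominator: eta * G = 0.22 * 808 = 177.76
Required area A = P / (eta * G) = 3300.0 / 177.76
A = 18.56 m^2

18.56


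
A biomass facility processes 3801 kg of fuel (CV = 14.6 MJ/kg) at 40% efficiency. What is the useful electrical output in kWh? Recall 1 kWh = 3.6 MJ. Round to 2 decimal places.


Total energy = mass * CV = 3801 * 14.6 = 55494.6 MJ
Useful energy = total * eta = 55494.6 * 0.4 = 22197.84 MJ
Convert to kWh: 22197.84 / 3.6
Useful energy = 6166.07 kWh

6166.07


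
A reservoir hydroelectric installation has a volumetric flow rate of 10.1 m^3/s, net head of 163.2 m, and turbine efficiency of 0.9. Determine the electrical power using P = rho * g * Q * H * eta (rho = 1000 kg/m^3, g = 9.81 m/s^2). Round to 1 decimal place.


Apply the hydropower formula P = rho * g * Q * H * eta
rho * g = 1000 * 9.81 = 9810.0
P = 9810.0 * 10.1 * 163.2 * 0.9
P = 14553017.3 W

14553017.3


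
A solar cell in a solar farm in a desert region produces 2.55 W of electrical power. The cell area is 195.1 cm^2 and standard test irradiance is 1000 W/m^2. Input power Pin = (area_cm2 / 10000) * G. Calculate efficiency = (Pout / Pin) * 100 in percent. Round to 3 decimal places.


First compute the input power:
  Pin = area_cm2 / 10000 * G = 195.1 / 10000 * 1000 = 19.51 W
Then compute efficiency:
  Efficiency = (Pout / Pin) * 100 = (2.55 / 19.51) * 100
  Efficiency = 13.070%

13.070


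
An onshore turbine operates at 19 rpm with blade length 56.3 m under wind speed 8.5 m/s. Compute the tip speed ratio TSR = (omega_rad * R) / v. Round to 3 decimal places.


Convert rotational speed to rad/s:
  omega = 19 * 2 * pi / 60 = 1.9897 rad/s
Compute tip speed:
  v_tip = omega * R = 1.9897 * 56.3 = 112.019 m/s
Tip speed ratio:
  TSR = v_tip / v_wind = 112.019 / 8.5 = 13.179

13.179


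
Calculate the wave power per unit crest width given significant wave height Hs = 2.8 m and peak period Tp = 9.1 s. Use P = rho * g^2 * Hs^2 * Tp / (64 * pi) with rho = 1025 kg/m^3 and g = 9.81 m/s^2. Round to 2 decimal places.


Apply wave power formula:
  g^2 = 9.81^2 = 96.2361
  Hs^2 = 2.8^2 = 7.84
  Numerator = rho * g^2 * Hs^2 * Tp = 1025 * 96.2361 * 7.84 * 9.1 = 7037515.03
  Denominator = 64 * pi = 201.0619
  P = 7037515.03 / 201.0619 = 35001.73 W/m

35001.73
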